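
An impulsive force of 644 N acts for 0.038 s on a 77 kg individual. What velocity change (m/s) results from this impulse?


J = F * dt = 644 * 0.038 = 24.4720 N*s
delta_v = J / m
delta_v = 24.4720 / 77
delta_v = 0.3178


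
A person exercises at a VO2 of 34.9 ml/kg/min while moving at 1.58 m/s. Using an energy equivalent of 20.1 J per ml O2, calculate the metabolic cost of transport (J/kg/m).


Power per kg = VO2 * 20.1 / 60
Power per kg = 34.9 * 20.1 / 60 = 11.6915 W/kg
Cost = power_per_kg / speed
Cost = 11.6915 / 1.58
Cost = 7.3997


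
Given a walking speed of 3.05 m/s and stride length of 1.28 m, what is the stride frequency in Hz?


f = v / stride_length
f = 3.05 / 1.28
f = 2.3828


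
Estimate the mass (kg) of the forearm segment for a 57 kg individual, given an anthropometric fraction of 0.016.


m_segment = body_mass * fraction
m_segment = 57 * 0.016
m_segment = 0.9120


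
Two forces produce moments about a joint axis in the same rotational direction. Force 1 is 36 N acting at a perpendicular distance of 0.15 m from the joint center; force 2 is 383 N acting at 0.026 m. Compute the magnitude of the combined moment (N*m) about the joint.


M = F1 * d1 + F2 * d2
M = 36 * 0.15 + 383 * 0.026
M = 5.4000 + 9.9580
M = 15.3580


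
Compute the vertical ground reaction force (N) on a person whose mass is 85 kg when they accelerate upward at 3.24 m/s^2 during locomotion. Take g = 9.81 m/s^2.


GRF = m * (g + a)
GRF = 85 * (9.81 + 3.24)
GRF = 85 * 13.0500
GRF = 1109.2500


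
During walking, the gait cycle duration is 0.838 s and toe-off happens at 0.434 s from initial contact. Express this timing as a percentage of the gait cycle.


pct = (event_time / cycle_time) * 100
pct = (0.434 / 0.838) * 100
ratio = 0.5179
pct = 51.7900


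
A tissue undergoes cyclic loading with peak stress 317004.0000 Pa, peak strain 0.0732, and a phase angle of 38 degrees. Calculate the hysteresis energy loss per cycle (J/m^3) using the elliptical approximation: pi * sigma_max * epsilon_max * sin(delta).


E_loss = pi * sigma_max * epsilon_max * sin(delta)
delta = 38 deg = 0.6632 rad
sin(delta) = 0.6157
E_loss = pi * 317004.0000 * 0.0732 * 0.6157
E_loss = 44881.5322


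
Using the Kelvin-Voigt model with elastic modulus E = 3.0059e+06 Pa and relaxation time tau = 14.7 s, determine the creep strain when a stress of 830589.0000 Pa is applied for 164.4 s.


epsilon(t) = (sigma/E) * (1 - exp(-t/tau))
sigma/E = 830589.0000 / 3.0059e+06 = 0.2763
exp(-t/tau) = exp(-164.4 / 14.7) = 1.3899e-05
epsilon = 0.2763 * (1 - 1.3899e-05)
epsilon = 0.2763


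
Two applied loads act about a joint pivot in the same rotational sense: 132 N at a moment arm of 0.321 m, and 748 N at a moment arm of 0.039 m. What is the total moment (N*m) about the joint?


M = F1 * d1 + F2 * d2
M = 132 * 0.321 + 748 * 0.039
M = 42.3720 + 29.1720
M = 71.5440


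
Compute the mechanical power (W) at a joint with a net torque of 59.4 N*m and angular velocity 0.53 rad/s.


P = M * omega
P = 59.4 * 0.53
P = 31.4820


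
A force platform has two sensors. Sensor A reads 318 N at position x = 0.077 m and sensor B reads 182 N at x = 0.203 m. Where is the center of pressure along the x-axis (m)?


COP_x = (F1*x1 + F2*x2) / (F1 + F2)
COP_x = (318*0.077 + 182*0.203) / (318 + 182)
Numerator = 61.4320
Denominator = 500
COP_x = 0.1229


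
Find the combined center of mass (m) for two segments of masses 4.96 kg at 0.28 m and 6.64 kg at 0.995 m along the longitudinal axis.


COM = (m1*x1 + m2*x2) / (m1 + m2)
COM = (4.96*0.28 + 6.64*0.995) / (4.96 + 6.64)
Numerator = 7.9956
Denominator = 11.6000
COM = 0.6893


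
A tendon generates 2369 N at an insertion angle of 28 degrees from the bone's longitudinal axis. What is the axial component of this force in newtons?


F_eff = F_tendon * cos(theta)
theta = 28 deg = 0.4887 rad
cos(theta) = 0.8829
F_eff = 2369 * 0.8829
F_eff = 2091.7028


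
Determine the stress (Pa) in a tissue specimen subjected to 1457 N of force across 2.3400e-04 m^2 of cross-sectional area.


stress = F / A
stress = 1457 / 2.3400e-04
stress = 6.2265e+06


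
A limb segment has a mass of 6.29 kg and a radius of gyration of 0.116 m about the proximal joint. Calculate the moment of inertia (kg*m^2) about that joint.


I = m * k^2
I = 6.29 * 0.116^2
k^2 = 0.0135
I = 0.0846


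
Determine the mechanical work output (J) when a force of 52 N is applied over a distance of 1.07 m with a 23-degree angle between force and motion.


W = F * d * cos(theta)
theta = 23 deg = 0.4014 rad
cos(theta) = 0.9205
W = 52 * 1.07 * 0.9205
W = 51.2169


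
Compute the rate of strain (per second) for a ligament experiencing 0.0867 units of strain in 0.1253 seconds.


strain_rate = delta_strain / delta_t
strain_rate = 0.0867 / 0.1253
strain_rate = 0.6919


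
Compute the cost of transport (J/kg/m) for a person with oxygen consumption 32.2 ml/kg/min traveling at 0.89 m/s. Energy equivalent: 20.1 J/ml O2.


Power per kg = VO2 * 20.1 / 60
Power per kg = 32.2 * 20.1 / 60 = 10.7870 W/kg
Cost = power_per_kg / speed
Cost = 10.7870 / 0.89
Cost = 12.1202


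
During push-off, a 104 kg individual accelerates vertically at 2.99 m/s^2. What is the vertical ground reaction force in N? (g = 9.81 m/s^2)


GRF = m * (g + a)
GRF = 104 * (9.81 + 2.99)
GRF = 104 * 12.8000
GRF = 1331.2000


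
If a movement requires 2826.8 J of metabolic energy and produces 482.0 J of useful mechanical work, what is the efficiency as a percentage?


eta = (W_mech / E_meta) * 100
eta = (482.0 / 2826.8) * 100
ratio = 0.1705
eta = 17.0511


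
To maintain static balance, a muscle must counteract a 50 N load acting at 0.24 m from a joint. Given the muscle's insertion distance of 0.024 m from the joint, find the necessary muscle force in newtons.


F_muscle = W * d_load / d_muscle
F_muscle = 50 * 0.24 / 0.024
Numerator = 12.0000
F_muscle = 500.0000


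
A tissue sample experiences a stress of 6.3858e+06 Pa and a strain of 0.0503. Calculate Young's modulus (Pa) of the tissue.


E = stress / strain
E = 6.3858e+06 / 0.0503
E = 1.2695e+08


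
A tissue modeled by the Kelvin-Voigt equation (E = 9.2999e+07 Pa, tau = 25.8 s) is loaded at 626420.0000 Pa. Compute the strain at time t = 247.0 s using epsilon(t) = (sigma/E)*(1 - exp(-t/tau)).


epsilon(t) = (sigma/E) * (1 - exp(-t/tau))
sigma/E = 626420.0000 / 9.2999e+07 = 0.0067
exp(-t/tau) = exp(-247.0 / 25.8) = 6.9538e-05
epsilon = 0.0067 * (1 - 6.9538e-05)
epsilon = 0.0067


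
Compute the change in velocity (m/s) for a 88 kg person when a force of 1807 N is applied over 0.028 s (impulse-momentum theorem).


J = F * dt = 1807 * 0.028 = 50.5960 N*s
delta_v = J / m
delta_v = 50.5960 / 88
delta_v = 0.5750


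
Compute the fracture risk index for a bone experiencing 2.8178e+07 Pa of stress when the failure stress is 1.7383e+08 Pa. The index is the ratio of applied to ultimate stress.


FRI = applied / ultimate
FRI = 2.8178e+07 / 1.7383e+08
FRI = 0.1621


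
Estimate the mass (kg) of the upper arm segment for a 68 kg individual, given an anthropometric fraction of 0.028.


m_segment = body_mass * fraction
m_segment = 68 * 0.028
m_segment = 1.9040


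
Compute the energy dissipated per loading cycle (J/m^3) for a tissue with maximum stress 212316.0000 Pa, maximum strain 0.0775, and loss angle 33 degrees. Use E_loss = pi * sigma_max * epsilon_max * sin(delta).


E_loss = pi * sigma_max * epsilon_max * sin(delta)
delta = 33 deg = 0.5760 rad
sin(delta) = 0.5446
E_loss = pi * 212316.0000 * 0.0775 * 0.5446
E_loss = 28154.1917


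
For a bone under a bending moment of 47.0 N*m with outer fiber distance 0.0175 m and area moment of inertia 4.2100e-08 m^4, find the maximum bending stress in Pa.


sigma = M * c / I
sigma = 47.0 * 0.0175 / 4.2100e-08
M * c = 0.8225
sigma = 1.9537e+07


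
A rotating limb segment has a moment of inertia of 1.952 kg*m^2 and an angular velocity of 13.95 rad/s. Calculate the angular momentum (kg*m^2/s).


L = I * omega
L = 1.952 * 13.95
L = 27.2304


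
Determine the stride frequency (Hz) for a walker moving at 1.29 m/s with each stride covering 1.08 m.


f = v / stride_length
f = 1.29 / 1.08
f = 1.1944


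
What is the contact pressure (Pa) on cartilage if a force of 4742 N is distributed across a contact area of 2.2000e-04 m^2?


P = F / A
P = 4742 / 2.2000e-04
P = 2.1555e+07


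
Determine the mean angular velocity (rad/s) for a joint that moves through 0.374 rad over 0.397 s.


omega = delta_theta / delta_t
omega = 0.374 / 0.397
omega = 0.9421


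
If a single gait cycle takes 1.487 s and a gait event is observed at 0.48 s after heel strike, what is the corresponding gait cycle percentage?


pct = (event_time / cycle_time) * 100
pct = (0.48 / 1.487) * 100
ratio = 0.3228
pct = 32.2798


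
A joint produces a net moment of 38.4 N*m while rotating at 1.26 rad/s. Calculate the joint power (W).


P = M * omega
P = 38.4 * 1.26
P = 48.3840


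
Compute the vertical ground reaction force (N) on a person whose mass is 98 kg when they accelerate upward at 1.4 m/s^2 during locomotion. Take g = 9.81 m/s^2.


GRF = m * (g + a)
GRF = 98 * (9.81 + 1.4)
GRF = 98 * 11.2100
GRF = 1098.5800


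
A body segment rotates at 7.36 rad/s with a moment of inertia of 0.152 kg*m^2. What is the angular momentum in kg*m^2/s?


L = I * omega
L = 0.152 * 7.36
L = 1.1187


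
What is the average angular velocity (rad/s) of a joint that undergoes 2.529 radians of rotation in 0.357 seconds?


omega = delta_theta / delta_t
omega = 2.529 / 0.357
omega = 7.0840


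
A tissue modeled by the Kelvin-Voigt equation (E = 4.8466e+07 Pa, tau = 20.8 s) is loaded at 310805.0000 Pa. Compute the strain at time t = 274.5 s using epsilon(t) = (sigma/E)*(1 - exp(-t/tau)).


epsilon(t) = (sigma/E) * (1 - exp(-t/tau))
sigma/E = 310805.0000 / 4.8466e+07 = 0.0064
exp(-t/tau) = exp(-274.5 / 20.8) = 1.8559e-06
epsilon = 0.0064 * (1 - 1.8559e-06)
epsilon = 0.0064


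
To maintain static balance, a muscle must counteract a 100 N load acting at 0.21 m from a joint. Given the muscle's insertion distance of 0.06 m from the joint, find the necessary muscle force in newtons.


F_muscle = W * d_load / d_muscle
F_muscle = 100 * 0.21 / 0.06
Numerator = 21.0000
F_muscle = 350.0000


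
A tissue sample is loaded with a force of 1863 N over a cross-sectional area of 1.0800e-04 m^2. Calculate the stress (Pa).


stress = F / A
stress = 1863 / 1.0800e-04
stress = 1.7250e+07


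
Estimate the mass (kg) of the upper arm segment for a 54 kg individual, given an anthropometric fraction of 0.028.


m_segment = body_mass * fraction
m_segment = 54 * 0.028
m_segment = 1.5120


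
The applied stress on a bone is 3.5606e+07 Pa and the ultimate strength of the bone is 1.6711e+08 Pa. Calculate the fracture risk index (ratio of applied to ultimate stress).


FRI = applied / ultimate
FRI = 3.5606e+07 / 1.6711e+08
FRI = 0.2131


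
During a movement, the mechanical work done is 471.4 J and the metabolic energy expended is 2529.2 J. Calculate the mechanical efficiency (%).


eta = (W_mech / E_meta) * 100
eta = (471.4 / 2529.2) * 100
ratio = 0.1864
eta = 18.6383


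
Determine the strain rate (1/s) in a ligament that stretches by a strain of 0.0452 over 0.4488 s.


strain_rate = delta_strain / delta_t
strain_rate = 0.0452 / 0.4488
strain_rate = 0.1007


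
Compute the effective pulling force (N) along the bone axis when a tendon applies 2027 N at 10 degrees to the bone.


F_eff = F_tendon * cos(theta)
theta = 10 deg = 0.1745 rad
cos(theta) = 0.9848
F_eff = 2027 * 0.9848
F_eff = 1996.2053


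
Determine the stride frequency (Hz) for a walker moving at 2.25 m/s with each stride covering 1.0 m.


f = v / stride_length
f = 2.25 / 1.0
f = 2.2500


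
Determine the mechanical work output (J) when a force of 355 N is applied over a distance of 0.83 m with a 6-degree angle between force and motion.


W = F * d * cos(theta)
theta = 6 deg = 0.1047 rad
cos(theta) = 0.9945
W = 355 * 0.83 * 0.9945
W = 293.0359


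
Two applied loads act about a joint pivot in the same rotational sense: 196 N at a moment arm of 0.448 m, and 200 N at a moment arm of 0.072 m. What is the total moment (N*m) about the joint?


M = F1 * d1 + F2 * d2
M = 196 * 0.448 + 200 * 0.072
M = 87.8080 + 14.4000
M = 102.2080


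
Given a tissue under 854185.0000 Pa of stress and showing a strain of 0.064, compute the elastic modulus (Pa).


E = stress / strain
E = 854185.0000 / 0.064
E = 1.3347e+07


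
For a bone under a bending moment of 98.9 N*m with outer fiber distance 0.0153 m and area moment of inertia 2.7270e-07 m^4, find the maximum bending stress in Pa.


sigma = M * c / I
sigma = 98.9 * 0.0153 / 2.7270e-07
M * c = 1.5132
sigma = 5.5488e+06


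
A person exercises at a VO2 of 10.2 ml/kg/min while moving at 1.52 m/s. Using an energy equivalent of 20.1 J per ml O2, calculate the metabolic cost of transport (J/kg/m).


Power per kg = VO2 * 20.1 / 60
Power per kg = 10.2 * 20.1 / 60 = 3.4170 W/kg
Cost = power_per_kg / speed
Cost = 3.4170 / 1.52
Cost = 2.2480


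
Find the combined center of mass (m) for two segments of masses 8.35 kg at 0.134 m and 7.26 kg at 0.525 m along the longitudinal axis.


COM = (m1*x1 + m2*x2) / (m1 + m2)
COM = (8.35*0.134 + 7.26*0.525) / (8.35 + 7.26)
Numerator = 4.9304
Denominator = 15.6100
COM = 0.3158


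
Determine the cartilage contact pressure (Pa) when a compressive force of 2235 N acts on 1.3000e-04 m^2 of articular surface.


P = F / A
P = 2235 / 1.3000e-04
P = 1.7192e+07


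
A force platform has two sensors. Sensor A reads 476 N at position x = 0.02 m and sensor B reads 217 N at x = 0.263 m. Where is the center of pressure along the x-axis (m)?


COP_x = (F1*x1 + F2*x2) / (F1 + F2)
COP_x = (476*0.02 + 217*0.263) / (476 + 217)
Numerator = 66.5910
Denominator = 693
COP_x = 0.0961


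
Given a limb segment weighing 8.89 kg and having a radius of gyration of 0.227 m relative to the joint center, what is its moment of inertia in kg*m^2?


I = m * k^2
I = 8.89 * 0.227^2
k^2 = 0.0515
I = 0.4581


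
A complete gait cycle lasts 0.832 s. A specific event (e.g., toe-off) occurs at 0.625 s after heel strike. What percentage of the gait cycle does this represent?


pct = (event_time / cycle_time) * 100
pct = (0.625 / 0.832) * 100
ratio = 0.7512
pct = 75.1202


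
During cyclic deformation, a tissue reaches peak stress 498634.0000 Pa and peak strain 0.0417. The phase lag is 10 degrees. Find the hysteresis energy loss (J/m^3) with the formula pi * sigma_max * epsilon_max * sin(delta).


E_loss = pi * sigma_max * epsilon_max * sin(delta)
delta = 10 deg = 0.1745 rad
sin(delta) = 0.1736
E_loss = pi * 498634.0000 * 0.0417 * 0.1736
E_loss = 11343.2642


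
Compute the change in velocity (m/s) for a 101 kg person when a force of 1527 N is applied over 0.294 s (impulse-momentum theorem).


J = F * dt = 1527 * 0.294 = 448.9380 N*s
delta_v = J / m
delta_v = 448.9380 / 101
delta_v = 4.4449


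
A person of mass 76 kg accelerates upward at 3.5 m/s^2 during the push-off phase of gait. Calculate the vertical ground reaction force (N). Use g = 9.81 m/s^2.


GRF = m * (g + a)
GRF = 76 * (9.81 + 3.5)
GRF = 76 * 13.3100
GRF = 1011.5600


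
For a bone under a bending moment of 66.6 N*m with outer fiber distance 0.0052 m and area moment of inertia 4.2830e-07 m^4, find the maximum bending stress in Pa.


sigma = M * c / I
sigma = 66.6 * 0.0052 / 4.2830e-07
M * c = 0.3463
sigma = 808592.1083


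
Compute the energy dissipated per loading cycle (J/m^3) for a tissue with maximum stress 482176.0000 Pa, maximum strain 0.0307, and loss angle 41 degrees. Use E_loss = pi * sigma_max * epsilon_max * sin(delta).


E_loss = pi * sigma_max * epsilon_max * sin(delta)
delta = 41 deg = 0.7156 rad
sin(delta) = 0.6561
E_loss = pi * 482176.0000 * 0.0307 * 0.6561
E_loss = 30509.6169


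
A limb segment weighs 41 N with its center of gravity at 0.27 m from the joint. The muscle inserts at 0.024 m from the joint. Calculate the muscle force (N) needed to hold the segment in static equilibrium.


F_muscle = W * d_load / d_muscle
F_muscle = 41 * 0.27 / 0.024
Numerator = 11.0700
F_muscle = 461.2500


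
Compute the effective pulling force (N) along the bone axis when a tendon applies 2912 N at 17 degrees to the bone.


F_eff = F_tendon * cos(theta)
theta = 17 deg = 0.2967 rad
cos(theta) = 0.9563
F_eff = 2912 * 0.9563
F_eff = 2784.7594


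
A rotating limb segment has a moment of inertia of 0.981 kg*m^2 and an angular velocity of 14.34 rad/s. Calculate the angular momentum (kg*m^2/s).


L = I * omega
L = 0.981 * 14.34
L = 14.0675


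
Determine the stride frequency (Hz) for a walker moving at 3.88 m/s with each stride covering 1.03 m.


f = v / stride_length
f = 3.88 / 1.03
f = 3.7670


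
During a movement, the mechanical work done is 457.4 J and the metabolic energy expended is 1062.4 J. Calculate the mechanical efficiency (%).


eta = (W_mech / E_meta) * 100
eta = (457.4 / 1062.4) * 100
ratio = 0.4305
eta = 43.0535


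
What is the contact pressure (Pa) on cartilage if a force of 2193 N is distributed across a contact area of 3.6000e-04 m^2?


P = F / A
P = 2193 / 3.6000e-04
P = 6.0917e+06


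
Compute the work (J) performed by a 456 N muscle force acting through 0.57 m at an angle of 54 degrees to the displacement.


W = F * d * cos(theta)
theta = 54 deg = 0.9425 rad
cos(theta) = 0.5878
W = 456 * 0.57 * 0.5878
W = 152.7771


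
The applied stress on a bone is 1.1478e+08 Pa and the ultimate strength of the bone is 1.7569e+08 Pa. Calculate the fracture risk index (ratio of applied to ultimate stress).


FRI = applied / ultimate
FRI = 1.1478e+08 / 1.7569e+08
FRI = 0.6533


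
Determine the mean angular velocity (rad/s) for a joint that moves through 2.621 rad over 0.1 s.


omega = delta_theta / delta_t
omega = 2.621 / 0.1
omega = 26.2100


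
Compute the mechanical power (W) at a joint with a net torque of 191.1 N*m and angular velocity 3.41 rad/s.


P = M * omega
P = 191.1 * 3.41
P = 651.6510


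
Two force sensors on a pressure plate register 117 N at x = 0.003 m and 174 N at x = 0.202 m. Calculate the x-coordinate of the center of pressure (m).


COP_x = (F1*x1 + F2*x2) / (F1 + F2)
COP_x = (117*0.003 + 174*0.202) / (117 + 174)
Numerator = 35.4990
Denominator = 291
COP_x = 0.1220


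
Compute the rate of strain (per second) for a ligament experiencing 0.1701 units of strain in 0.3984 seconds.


strain_rate = delta_strain / delta_t
strain_rate = 0.1701 / 0.3984
strain_rate = 0.4270


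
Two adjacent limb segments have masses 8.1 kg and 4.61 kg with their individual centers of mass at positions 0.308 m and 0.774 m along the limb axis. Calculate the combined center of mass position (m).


COM = (m1*x1 + m2*x2) / (m1 + m2)
COM = (8.1*0.308 + 4.61*0.774) / (8.1 + 4.61)
Numerator = 6.0629
Denominator = 12.7100
COM = 0.4770


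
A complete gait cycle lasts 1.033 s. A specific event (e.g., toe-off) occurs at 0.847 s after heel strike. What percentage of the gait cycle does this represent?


pct = (event_time / cycle_time) * 100
pct = (0.847 / 1.033) * 100
ratio = 0.8199
pct = 81.9942


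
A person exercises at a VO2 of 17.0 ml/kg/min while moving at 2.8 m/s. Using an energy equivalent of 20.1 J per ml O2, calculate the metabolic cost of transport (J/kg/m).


Power per kg = VO2 * 20.1 / 60
Power per kg = 17.0 * 20.1 / 60 = 5.6950 W/kg
Cost = power_per_kg / speed
Cost = 5.6950 / 2.8
Cost = 2.0339


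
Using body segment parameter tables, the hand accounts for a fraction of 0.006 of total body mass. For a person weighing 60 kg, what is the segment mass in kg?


m_segment = body_mass * fraction
m_segment = 60 * 0.006
m_segment = 0.3600


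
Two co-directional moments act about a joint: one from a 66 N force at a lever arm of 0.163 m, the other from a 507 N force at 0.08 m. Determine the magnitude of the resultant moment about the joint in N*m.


M = F1 * d1 + F2 * d2
M = 66 * 0.163 + 507 * 0.08
M = 10.7580 + 40.5600
M = 51.3180


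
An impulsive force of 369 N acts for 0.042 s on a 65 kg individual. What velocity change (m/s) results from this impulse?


J = F * dt = 369 * 0.042 = 15.4980 N*s
delta_v = J / m
delta_v = 15.4980 / 65
delta_v = 0.2384


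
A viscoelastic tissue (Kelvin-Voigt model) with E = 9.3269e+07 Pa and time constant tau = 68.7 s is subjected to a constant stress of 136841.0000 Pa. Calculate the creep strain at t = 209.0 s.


epsilon(t) = (sigma/E) * (1 - exp(-t/tau))
sigma/E = 136841.0000 / 9.3269e+07 = 0.0015
exp(-t/tau) = exp(-209.0 / 68.7) = 0.0477
epsilon = 0.0015 * (1 - 0.0477)
epsilon = 0.0014


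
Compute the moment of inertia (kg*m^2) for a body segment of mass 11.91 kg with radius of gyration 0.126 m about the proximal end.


I = m * k^2
I = 11.91 * 0.126^2
k^2 = 0.0159
I = 0.1891


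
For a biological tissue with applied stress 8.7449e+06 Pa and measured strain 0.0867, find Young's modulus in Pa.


E = stress / strain
E = 8.7449e+06 / 0.0867
E = 1.0086e+08


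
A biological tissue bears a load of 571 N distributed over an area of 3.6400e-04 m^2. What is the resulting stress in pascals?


stress = F / A
stress = 571 / 3.6400e-04
stress = 1.5687e+06


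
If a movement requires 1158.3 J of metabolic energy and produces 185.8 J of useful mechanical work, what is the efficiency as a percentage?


eta = (W_mech / E_meta) * 100
eta = (185.8 / 1158.3) * 100
ratio = 0.1604
eta = 16.0407


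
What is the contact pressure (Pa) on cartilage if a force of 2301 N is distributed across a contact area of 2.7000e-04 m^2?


P = F / A
P = 2301 / 2.7000e-04
P = 8.5222e+06


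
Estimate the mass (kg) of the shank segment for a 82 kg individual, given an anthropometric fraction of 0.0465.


m_segment = body_mass * fraction
m_segment = 82 * 0.0465
m_segment = 3.8130


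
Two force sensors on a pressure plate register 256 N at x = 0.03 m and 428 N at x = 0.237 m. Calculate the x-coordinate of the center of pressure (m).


COP_x = (F1*x1 + F2*x2) / (F1 + F2)
COP_x = (256*0.03 + 428*0.237) / (256 + 428)
Numerator = 109.1160
Denominator = 684
COP_x = 0.1595


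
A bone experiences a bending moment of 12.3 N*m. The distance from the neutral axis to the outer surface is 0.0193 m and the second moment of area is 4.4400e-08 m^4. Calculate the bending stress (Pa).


sigma = M * c / I
sigma = 12.3 * 0.0193 / 4.4400e-08
M * c = 0.2374
sigma = 5.3466e+06


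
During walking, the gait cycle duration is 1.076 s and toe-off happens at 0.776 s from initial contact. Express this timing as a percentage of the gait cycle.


pct = (event_time / cycle_time) * 100
pct = (0.776 / 1.076) * 100
ratio = 0.7212
pct = 72.1190


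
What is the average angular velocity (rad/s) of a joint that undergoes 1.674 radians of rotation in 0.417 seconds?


omega = delta_theta / delta_t
omega = 1.674 / 0.417
omega = 4.0144


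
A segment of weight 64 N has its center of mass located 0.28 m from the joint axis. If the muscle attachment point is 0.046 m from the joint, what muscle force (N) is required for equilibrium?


F_muscle = W * d_load / d_muscle
F_muscle = 64 * 0.28 / 0.046
Numerator = 17.9200
F_muscle = 389.5652


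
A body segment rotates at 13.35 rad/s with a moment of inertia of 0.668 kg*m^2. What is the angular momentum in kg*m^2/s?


L = I * omega
L = 0.668 * 13.35
L = 8.9178


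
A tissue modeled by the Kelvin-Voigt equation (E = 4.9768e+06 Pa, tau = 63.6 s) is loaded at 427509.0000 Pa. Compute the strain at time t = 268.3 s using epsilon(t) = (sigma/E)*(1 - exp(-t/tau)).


epsilon(t) = (sigma/E) * (1 - exp(-t/tau))
sigma/E = 427509.0000 / 4.9768e+06 = 0.0859
exp(-t/tau) = exp(-268.3 / 63.6) = 0.0147
epsilon = 0.0859 * (1 - 0.0147)
epsilon = 0.0846


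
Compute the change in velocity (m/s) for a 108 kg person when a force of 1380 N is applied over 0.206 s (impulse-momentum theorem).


J = F * dt = 1380 * 0.206 = 284.2800 N*s
delta_v = J / m
delta_v = 284.2800 / 108
delta_v = 2.6322


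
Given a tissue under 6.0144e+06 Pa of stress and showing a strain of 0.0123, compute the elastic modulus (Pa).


E = stress / strain
E = 6.0144e+06 / 0.0123
E = 4.8898e+08


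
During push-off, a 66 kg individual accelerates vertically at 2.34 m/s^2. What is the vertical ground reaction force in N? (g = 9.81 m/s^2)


GRF = m * (g + a)
GRF = 66 * (9.81 + 2.34)
GRF = 66 * 12.1500
GRF = 801.9000


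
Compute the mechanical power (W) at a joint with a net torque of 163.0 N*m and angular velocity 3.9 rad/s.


P = M * omega
P = 163.0 * 3.9
P = 635.7000


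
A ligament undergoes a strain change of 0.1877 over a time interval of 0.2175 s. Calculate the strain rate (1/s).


strain_rate = delta_strain / delta_t
strain_rate = 0.1877 / 0.2175
strain_rate = 0.8630


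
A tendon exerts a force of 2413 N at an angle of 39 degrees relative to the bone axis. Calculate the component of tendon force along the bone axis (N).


F_eff = F_tendon * cos(theta)
theta = 39 deg = 0.6807 rad
cos(theta) = 0.7771
F_eff = 2413 * 0.7771
F_eff = 1875.2532


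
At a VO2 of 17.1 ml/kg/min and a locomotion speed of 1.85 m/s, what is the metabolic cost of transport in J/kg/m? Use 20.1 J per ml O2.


Power per kg = VO2 * 20.1 / 60
Power per kg = 17.1 * 20.1 / 60 = 5.7285 W/kg
Cost = power_per_kg / speed
Cost = 5.7285 / 1.85
Cost = 3.0965


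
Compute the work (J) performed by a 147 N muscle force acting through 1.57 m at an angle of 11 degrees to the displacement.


W = F * d * cos(theta)
theta = 11 deg = 0.1920 rad
cos(theta) = 0.9816
W = 147 * 1.57 * 0.9816
W = 226.5497


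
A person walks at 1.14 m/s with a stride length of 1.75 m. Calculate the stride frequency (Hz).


f = v / stride_length
f = 1.14 / 1.75
f = 0.6514


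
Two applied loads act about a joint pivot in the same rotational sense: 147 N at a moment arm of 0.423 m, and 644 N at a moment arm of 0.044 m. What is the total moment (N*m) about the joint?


M = F1 * d1 + F2 * d2
M = 147 * 0.423 + 644 * 0.044
M = 62.1810 + 28.3360
M = 90.5170


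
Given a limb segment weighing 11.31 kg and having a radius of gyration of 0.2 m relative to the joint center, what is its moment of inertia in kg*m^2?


I = m * k^2
I = 11.31 * 0.2^2
k^2 = 0.0400
I = 0.4524


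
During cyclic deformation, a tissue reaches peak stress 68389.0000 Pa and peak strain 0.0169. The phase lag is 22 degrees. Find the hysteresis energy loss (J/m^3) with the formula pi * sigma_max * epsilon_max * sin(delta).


E_loss = pi * sigma_max * epsilon_max * sin(delta)
delta = 22 deg = 0.3840 rad
sin(delta) = 0.3746
E_loss = pi * 68389.0000 * 0.0169 * 0.3746
E_loss = 1360.1858


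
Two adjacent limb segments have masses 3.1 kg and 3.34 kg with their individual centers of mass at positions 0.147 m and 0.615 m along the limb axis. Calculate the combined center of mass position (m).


COM = (m1*x1 + m2*x2) / (m1 + m2)
COM = (3.1*0.147 + 3.34*0.615) / (3.1 + 3.34)
Numerator = 2.5098
Denominator = 6.4400
COM = 0.3897


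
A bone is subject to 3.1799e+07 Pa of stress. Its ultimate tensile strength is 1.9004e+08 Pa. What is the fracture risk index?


FRI = applied / ultimate
FRI = 3.1799e+07 / 1.9004e+08
FRI = 0.1673


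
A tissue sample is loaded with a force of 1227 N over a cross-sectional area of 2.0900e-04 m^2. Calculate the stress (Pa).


stress = F / A
stress = 1227 / 2.0900e-04
stress = 5.8708e+06


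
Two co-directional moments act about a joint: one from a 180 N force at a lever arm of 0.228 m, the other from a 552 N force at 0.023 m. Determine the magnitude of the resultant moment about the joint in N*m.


M = F1 * d1 + F2 * d2
M = 180 * 0.228 + 552 * 0.023
M = 41.0400 + 12.6960
M = 53.7360


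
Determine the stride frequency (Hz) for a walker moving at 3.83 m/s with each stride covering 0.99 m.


f = v / stride_length
f = 3.83 / 0.99
f = 3.8687


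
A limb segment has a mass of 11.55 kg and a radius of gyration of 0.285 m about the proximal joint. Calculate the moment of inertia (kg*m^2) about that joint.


I = m * k^2
I = 11.55 * 0.285^2
k^2 = 0.0812
I = 0.9381


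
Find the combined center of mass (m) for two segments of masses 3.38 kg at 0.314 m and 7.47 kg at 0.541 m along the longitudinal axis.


COM = (m1*x1 + m2*x2) / (m1 + m2)
COM = (3.38*0.314 + 7.47*0.541) / (3.38 + 7.47)
Numerator = 5.1026
Denominator = 10.8500
COM = 0.4703


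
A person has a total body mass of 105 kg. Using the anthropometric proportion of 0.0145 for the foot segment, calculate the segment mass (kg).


m_segment = body_mass * fraction
m_segment = 105 * 0.0145
m_segment = 1.5225


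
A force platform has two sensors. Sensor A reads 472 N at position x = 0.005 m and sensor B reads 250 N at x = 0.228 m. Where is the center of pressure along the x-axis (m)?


COP_x = (F1*x1 + F2*x2) / (F1 + F2)
COP_x = (472*0.005 + 250*0.228) / (472 + 250)
Numerator = 59.3600
Denominator = 722
COP_x = 0.0822


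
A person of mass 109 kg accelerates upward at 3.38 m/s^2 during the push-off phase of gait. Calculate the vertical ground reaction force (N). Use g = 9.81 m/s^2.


GRF = m * (g + a)
GRF = 109 * (9.81 + 3.38)
GRF = 109 * 13.1900
GRF = 1437.7100


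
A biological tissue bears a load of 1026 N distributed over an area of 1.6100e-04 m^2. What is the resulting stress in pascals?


stress = F / A
stress = 1026 / 1.6100e-04
stress = 6.3727e+06


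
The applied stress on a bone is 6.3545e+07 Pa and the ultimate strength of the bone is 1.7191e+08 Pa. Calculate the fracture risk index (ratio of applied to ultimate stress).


FRI = applied / ultimate
FRI = 6.3545e+07 / 1.7191e+08
FRI = 0.3696


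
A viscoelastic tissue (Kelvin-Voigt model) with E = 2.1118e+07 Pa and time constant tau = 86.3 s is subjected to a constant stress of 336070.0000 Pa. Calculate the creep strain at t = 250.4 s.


epsilon(t) = (sigma/E) * (1 - exp(-t/tau))
sigma/E = 336070.0000 / 2.1118e+07 = 0.0159
exp(-t/tau) = exp(-250.4 / 86.3) = 0.0549
epsilon = 0.0159 * (1 - 0.0549)
epsilon = 0.0150


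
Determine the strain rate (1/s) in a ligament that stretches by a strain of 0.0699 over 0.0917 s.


strain_rate = delta_strain / delta_t
strain_rate = 0.0699 / 0.0917
strain_rate = 0.7623


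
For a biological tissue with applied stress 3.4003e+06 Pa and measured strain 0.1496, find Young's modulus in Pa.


E = stress / strain
E = 3.4003e+06 / 0.1496
E = 2.2729e+07


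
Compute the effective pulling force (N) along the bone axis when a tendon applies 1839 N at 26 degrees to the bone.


F_eff = F_tendon * cos(theta)
theta = 26 deg = 0.4538 rad
cos(theta) = 0.8988
F_eff = 1839 * 0.8988
F_eff = 1652.8823


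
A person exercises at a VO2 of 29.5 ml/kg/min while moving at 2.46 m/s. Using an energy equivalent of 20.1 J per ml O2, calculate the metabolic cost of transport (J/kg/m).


Power per kg = VO2 * 20.1 / 60
Power per kg = 29.5 * 20.1 / 60 = 9.8825 W/kg
Cost = power_per_kg / speed
Cost = 9.8825 / 2.46
Cost = 4.0173


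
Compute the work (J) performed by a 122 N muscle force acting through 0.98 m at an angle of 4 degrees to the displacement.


W = F * d * cos(theta)
theta = 4 deg = 0.0698 rad
cos(theta) = 0.9976
W = 122 * 0.98 * 0.9976
W = 119.2688


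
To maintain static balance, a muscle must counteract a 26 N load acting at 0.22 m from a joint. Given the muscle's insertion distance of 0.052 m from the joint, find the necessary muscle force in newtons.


F_muscle = W * d_load / d_muscle
F_muscle = 26 * 0.22 / 0.052
Numerator = 5.7200
F_muscle = 110.0000


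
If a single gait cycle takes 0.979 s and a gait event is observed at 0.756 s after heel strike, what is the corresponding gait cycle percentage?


pct = (event_time / cycle_time) * 100
pct = (0.756 / 0.979) * 100
ratio = 0.7722
pct = 77.2217


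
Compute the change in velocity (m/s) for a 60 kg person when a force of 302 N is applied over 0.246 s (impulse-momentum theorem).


J = F * dt = 302 * 0.246 = 74.2920 N*s
delta_v = J / m
delta_v = 74.2920 / 60
delta_v = 1.2382


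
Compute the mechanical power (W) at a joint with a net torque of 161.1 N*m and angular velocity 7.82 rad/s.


P = M * omega
P = 161.1 * 7.82
P = 1259.8020


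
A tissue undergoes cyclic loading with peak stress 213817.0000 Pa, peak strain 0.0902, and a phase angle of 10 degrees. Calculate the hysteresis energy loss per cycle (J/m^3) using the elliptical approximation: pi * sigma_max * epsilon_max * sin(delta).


E_loss = pi * sigma_max * epsilon_max * sin(delta)
delta = 10 deg = 0.1745 rad
sin(delta) = 0.1736
E_loss = pi * 213817.0000 * 0.0902 * 0.1736
E_loss = 10521.2871


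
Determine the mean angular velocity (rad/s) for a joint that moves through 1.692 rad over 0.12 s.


omega = delta_theta / delta_t
omega = 1.692 / 0.12
omega = 14.1000


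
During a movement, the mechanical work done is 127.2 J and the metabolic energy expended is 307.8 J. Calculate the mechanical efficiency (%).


eta = (W_mech / E_meta) * 100
eta = (127.2 / 307.8) * 100
ratio = 0.4133
eta = 41.3255


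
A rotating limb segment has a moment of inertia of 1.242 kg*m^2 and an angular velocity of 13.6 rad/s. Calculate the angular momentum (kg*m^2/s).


L = I * omega
L = 1.242 * 13.6
L = 16.8912


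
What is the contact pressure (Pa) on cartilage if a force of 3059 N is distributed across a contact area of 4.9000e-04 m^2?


P = F / A
P = 3059 / 4.9000e-04
P = 6.2429e+06


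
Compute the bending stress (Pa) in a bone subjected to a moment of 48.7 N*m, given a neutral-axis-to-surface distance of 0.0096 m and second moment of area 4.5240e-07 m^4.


sigma = M * c / I
sigma = 48.7 * 0.0096 / 4.5240e-07
M * c = 0.4675
sigma = 1.0334e+06


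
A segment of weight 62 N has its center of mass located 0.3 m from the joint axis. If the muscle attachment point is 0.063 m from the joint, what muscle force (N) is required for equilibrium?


F_muscle = W * d_load / d_muscle
F_muscle = 62 * 0.3 / 0.063
Numerator = 18.6000
F_muscle = 295.2381


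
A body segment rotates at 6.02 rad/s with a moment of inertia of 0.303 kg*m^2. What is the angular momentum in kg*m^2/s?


L = I * omega
L = 0.303 * 6.02
L = 1.8241


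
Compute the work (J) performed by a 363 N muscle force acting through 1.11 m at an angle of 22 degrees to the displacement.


W = F * d * cos(theta)
theta = 22 deg = 0.3840 rad
cos(theta) = 0.9272
W = 363 * 1.11 * 0.9272
W = 373.5902


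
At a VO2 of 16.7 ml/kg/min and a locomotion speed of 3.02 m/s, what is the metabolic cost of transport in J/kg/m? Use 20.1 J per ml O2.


Power per kg = VO2 * 20.1 / 60
Power per kg = 16.7 * 20.1 / 60 = 5.5945 W/kg
Cost = power_per_kg / speed
Cost = 5.5945 / 3.02
Cost = 1.8525


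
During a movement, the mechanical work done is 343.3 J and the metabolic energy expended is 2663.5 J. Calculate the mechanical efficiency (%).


eta = (W_mech / E_meta) * 100
eta = (343.3 / 2663.5) * 100
ratio = 0.1289
eta = 12.8891


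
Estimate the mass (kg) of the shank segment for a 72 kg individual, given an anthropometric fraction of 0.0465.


m_segment = body_mass * fraction
m_segment = 72 * 0.0465
m_segment = 3.3480


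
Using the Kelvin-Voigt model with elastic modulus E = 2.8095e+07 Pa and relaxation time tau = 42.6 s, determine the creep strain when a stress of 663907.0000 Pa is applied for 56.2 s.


epsilon(t) = (sigma/E) * (1 - exp(-t/tau))
sigma/E = 663907.0000 / 2.8095e+07 = 0.0236
exp(-t/tau) = exp(-56.2 / 42.6) = 0.2673
epsilon = 0.0236 * (1 - 0.2673)
epsilon = 0.0173


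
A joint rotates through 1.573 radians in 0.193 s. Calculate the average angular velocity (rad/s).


omega = delta_theta / delta_t
omega = 1.573 / 0.193
omega = 8.1503


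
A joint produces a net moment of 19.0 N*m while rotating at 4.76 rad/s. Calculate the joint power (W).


P = M * omega
P = 19.0 * 4.76
P = 90.4400


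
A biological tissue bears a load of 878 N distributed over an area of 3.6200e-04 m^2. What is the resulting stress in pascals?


stress = F / A
stress = 878 / 3.6200e-04
stress = 2.4254e+06


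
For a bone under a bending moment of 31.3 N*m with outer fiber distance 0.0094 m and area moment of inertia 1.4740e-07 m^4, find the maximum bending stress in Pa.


sigma = M * c / I
sigma = 31.3 * 0.0094 / 1.4740e-07
M * c = 0.2942
sigma = 1.9961e+06


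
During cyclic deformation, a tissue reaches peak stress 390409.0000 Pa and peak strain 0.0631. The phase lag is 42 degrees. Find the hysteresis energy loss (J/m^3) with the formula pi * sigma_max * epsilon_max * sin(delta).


E_loss = pi * sigma_max * epsilon_max * sin(delta)
delta = 42 deg = 0.7330 rad
sin(delta) = 0.6691
E_loss = pi * 390409.0000 * 0.0631 * 0.6691
E_loss = 51785.7115


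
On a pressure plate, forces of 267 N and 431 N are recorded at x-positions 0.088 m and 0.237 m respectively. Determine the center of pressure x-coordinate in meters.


COP_x = (F1*x1 + F2*x2) / (F1 + F2)
COP_x = (267*0.088 + 431*0.237) / (267 + 431)
Numerator = 125.6430
Denominator = 698
COP_x = 0.1800


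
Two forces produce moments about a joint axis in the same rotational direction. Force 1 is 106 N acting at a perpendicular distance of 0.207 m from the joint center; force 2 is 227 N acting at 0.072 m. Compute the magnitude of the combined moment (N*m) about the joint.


M = F1 * d1 + F2 * d2
M = 106 * 0.207 + 227 * 0.072
M = 21.9420 + 16.3440
M = 38.2860


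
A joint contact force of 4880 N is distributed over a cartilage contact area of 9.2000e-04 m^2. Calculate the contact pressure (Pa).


P = F / A
P = 4880 / 9.2000e-04
P = 5.3043e+06


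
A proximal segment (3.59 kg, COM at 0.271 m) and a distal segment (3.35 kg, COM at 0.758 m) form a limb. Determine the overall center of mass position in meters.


COM = (m1*x1 + m2*x2) / (m1 + m2)
COM = (3.59*0.271 + 3.35*0.758) / (3.59 + 3.35)
Numerator = 3.5122
Denominator = 6.9400
COM = 0.5061


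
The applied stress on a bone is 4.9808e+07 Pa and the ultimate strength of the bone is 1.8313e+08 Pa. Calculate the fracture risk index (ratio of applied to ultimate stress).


FRI = applied / ultimate
FRI = 4.9808e+07 / 1.8313e+08
FRI = 0.2720


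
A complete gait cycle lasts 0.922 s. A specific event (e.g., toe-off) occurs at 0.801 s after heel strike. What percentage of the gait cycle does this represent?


pct = (event_time / cycle_time) * 100
pct = (0.801 / 0.922) * 100
ratio = 0.8688
pct = 86.8764


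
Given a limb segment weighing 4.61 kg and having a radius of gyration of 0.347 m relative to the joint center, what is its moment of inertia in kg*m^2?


I = m * k^2
I = 4.61 * 0.347^2
k^2 = 0.1204
I = 0.5551


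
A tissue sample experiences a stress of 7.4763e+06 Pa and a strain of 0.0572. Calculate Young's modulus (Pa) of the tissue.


E = stress / strain
E = 7.4763e+06 / 0.0572
E = 1.3070e+08


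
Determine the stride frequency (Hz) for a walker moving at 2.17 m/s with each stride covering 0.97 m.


f = v / stride_length
f = 2.17 / 0.97
f = 2.2371


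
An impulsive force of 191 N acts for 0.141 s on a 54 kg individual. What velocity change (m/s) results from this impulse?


J = F * dt = 191 * 0.141 = 26.9310 N*s
delta_v = J / m
delta_v = 26.9310 / 54
delta_v = 0.4987


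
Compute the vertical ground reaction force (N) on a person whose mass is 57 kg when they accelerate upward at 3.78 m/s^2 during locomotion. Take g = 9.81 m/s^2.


GRF = m * (g + a)
GRF = 57 * (9.81 + 3.78)
GRF = 57 * 13.5900
GRF = 774.6300


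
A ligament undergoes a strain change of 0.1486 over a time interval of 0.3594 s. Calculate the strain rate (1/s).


strain_rate = delta_strain / delta_t
strain_rate = 0.1486 / 0.3594
strain_rate = 0.4135
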